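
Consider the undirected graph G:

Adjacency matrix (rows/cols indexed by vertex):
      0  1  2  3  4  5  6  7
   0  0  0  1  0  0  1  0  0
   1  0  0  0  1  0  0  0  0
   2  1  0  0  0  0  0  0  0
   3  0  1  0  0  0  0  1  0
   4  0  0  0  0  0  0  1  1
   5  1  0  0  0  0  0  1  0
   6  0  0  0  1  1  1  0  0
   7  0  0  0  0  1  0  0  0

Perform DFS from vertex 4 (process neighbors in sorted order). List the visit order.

DFS from vertex 4 (neighbors processed in ascending order):
Visit order: 4, 6, 3, 1, 5, 0, 2, 7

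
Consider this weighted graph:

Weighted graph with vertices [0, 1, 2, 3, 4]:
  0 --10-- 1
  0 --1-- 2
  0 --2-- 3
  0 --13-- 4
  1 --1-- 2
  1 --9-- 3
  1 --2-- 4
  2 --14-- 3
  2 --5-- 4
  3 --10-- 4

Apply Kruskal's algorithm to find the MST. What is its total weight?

Applying Kruskal's algorithm (sort edges by weight, add if no cycle):
  Add (0,2) w=1
  Add (1,2) w=1
  Add (0,3) w=2
  Add (1,4) w=2
  Skip (2,4) w=5 (creates cycle)
  Skip (1,3) w=9 (creates cycle)
  Skip (0,1) w=10 (creates cycle)
  Skip (3,4) w=10 (creates cycle)
  Skip (0,4) w=13 (creates cycle)
  Skip (2,3) w=14 (creates cycle)
MST weight = 6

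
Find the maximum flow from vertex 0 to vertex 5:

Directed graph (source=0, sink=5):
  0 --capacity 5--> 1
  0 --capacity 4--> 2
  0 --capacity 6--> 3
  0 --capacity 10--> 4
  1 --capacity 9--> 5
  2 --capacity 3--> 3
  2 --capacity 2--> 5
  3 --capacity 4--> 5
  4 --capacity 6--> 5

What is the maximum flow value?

Computing max flow:
  Flow on (0->1): 5/5
  Flow on (0->2): 2/4
  Flow on (0->3): 4/6
  Flow on (0->4): 6/10
  Flow on (1->5): 5/9
  Flow on (2->5): 2/2
  Flow on (3->5): 4/4
  Flow on (4->5): 6/6
Maximum flow = 17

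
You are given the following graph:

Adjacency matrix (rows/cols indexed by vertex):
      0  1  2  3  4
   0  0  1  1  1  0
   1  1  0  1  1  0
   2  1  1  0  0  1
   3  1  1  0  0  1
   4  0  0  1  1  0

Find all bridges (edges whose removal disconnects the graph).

No bridges found. The graph is 2-edge-connected (no single edge removal disconnects it).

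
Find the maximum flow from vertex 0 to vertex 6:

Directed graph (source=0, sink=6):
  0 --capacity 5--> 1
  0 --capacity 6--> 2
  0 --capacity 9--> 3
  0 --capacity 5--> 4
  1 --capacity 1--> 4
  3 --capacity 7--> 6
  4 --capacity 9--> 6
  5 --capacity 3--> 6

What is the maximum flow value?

Computing max flow:
  Flow on (0->1): 1/5
  Flow on (0->3): 7/9
  Flow on (0->4): 5/5
  Flow on (1->4): 1/1
  Flow on (3->6): 7/7
  Flow on (4->6): 6/9
Maximum flow = 13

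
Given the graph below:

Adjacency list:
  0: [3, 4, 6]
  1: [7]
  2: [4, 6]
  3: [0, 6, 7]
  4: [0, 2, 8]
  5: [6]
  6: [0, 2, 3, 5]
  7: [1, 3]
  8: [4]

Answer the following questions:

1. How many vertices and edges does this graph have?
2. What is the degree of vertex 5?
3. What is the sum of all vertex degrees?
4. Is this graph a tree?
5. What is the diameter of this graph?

Count: 9 vertices, 10 edges.
Vertex 5 has neighbors [6], degree = 1.
Handshaking lemma: 2 * 10 = 20.
A tree on 9 vertices has 8 edges. This graph has 10 edges (2 extra). Not a tree.
Diameter (longest shortest path) = 5.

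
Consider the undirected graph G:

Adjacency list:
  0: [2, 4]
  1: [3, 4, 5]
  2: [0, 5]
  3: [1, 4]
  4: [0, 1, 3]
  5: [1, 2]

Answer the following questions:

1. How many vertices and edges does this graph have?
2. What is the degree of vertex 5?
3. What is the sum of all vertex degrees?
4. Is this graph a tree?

Count: 6 vertices, 7 edges.
Vertex 5 has neighbors [1, 2], degree = 2.
Handshaking lemma: 2 * 7 = 14.
A tree on 6 vertices has 5 edges. This graph has 7 edges (2 extra). Not a tree.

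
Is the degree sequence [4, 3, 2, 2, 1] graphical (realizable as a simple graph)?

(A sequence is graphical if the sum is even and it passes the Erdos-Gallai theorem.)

Sum of degrees = 12. Sum is even and passes Erdos-Gallai. The sequence IS graphical.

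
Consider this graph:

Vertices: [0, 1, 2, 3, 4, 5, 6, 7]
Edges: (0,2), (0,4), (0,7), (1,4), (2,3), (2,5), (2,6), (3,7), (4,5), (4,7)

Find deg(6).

Vertex 6 has neighbors [2], so deg(6) = 1.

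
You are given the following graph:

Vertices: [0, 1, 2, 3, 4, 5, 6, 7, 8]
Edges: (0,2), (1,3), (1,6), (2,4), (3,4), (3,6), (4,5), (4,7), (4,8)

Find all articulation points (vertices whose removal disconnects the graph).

An articulation point is a vertex whose removal disconnects the graph.
Articulation points: [2, 3, 4]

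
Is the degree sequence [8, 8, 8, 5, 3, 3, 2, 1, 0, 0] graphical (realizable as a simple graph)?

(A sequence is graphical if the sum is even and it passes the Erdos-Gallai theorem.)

Sum of degrees = 38. Sum is even but fails Erdos-Gallai. The sequence is NOT graphical.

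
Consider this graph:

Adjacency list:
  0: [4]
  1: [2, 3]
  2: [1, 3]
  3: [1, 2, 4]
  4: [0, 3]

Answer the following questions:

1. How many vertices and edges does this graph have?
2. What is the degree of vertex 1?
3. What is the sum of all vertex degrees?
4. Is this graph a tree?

Count: 5 vertices, 5 edges.
Vertex 1 has neighbors [2, 3], degree = 2.
Handshaking lemma: 2 * 5 = 10.
A tree on 5 vertices has 4 edges. This graph has 5 edges (1 extra). Not a tree.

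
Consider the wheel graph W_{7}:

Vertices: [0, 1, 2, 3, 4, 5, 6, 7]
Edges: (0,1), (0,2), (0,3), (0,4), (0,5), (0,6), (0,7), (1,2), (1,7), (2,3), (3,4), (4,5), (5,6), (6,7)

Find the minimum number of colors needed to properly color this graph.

W_{7} = C_{7} plus a hub adjacent to every cycle vertex.
The outer cycle needs 3 colors (odd cycle); the hub is adjacent to all of them so needs a fresh color.
Chromatic number = 3 + 1 = 4.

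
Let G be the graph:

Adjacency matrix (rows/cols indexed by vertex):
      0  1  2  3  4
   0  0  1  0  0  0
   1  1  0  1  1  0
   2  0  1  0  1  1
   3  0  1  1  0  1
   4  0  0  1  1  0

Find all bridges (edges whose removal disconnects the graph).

A bridge is an edge whose removal increases the number of connected components.
Bridges found: (0,1)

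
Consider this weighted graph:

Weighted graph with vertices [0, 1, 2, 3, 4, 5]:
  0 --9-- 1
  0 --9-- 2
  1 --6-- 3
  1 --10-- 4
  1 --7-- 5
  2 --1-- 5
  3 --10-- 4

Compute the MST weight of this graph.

Applying Kruskal's algorithm (sort edges by weight, add if no cycle):
  Add (2,5) w=1
  Add (1,3) w=6
  Add (1,5) w=7
  Add (0,1) w=9
  Skip (0,2) w=9 (creates cycle)
  Add (1,4) w=10
  Skip (3,4) w=10 (creates cycle)
MST weight = 33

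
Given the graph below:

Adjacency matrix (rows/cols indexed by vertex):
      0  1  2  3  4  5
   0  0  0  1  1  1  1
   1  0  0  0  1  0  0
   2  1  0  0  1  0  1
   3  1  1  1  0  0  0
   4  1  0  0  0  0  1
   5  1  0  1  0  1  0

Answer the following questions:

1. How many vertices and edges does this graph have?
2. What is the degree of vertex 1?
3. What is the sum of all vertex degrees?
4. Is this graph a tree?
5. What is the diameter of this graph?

Count: 6 vertices, 8 edges.
Vertex 1 has neighbors [3], degree = 1.
Handshaking lemma: 2 * 8 = 16.
A tree on 6 vertices has 5 edges. This graph has 8 edges (3 extra). Not a tree.
Diameter (longest shortest path) = 3.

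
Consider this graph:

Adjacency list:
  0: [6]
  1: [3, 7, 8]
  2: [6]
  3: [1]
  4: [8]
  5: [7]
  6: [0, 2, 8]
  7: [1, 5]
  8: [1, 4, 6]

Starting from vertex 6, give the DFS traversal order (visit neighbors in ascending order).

DFS from vertex 6 (neighbors processed in ascending order):
Visit order: 6, 0, 2, 8, 1, 3, 7, 5, 4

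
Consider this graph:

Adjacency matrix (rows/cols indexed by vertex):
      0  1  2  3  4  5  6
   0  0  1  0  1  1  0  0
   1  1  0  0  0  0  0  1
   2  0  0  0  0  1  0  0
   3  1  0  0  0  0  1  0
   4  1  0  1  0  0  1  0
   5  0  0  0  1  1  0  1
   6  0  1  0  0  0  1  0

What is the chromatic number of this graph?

The graph has a maximum clique of size 2 (lower bound on chromatic number).
A valid 3-coloring: {0: 0, 1: 1, 2: 0, 3: 1, 4: 1, 5: 0, 6: 2}.
No proper 2-coloring exists (verified by exhaustive search).
Chromatic number = 3.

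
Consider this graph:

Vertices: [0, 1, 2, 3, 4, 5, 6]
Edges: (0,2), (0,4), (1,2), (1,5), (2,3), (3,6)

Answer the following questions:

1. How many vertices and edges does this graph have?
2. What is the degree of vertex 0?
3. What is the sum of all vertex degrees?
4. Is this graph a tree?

Count: 7 vertices, 6 edges.
Vertex 0 has neighbors [2, 4], degree = 2.
Handshaking lemma: 2 * 6 = 12.
A graph is a tree iff it is connected and has exactly n-1 edges. This graph is connected (all 7 vertices in one component) and has 7-1 = 6 edges. It is a tree.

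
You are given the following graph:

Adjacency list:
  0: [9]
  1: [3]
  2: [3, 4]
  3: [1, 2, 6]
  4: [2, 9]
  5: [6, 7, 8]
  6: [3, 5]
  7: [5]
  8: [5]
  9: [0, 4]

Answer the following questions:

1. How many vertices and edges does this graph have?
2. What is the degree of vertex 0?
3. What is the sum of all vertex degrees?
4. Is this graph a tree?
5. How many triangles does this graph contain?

Count: 10 vertices, 9 edges.
Vertex 0 has neighbors [9], degree = 1.
Handshaking lemma: 2 * 9 = 18.
A graph is a tree iff it is connected and has exactly n-1 edges. This graph is connected (all 10 vertices in one component) and has 10-1 = 9 edges. It is a tree.
Number of triangles = 0.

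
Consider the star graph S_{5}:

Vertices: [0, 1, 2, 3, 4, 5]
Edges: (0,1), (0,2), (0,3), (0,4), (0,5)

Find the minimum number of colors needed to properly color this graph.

S_{5} has one hub adjacent to 5 leaves; leaves are pairwise non-adjacent.
Color the hub 0 and every leaf 1.
Chromatic number = 2.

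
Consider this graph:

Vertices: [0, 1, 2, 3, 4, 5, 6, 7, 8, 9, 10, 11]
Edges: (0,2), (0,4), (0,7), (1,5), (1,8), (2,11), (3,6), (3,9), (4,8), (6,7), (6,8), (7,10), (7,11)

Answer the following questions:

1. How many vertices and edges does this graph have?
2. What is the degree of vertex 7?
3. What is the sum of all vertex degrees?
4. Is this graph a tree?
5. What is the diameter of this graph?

Count: 12 vertices, 13 edges.
Vertex 7 has neighbors [0, 6, 10, 11], degree = 4.
Handshaking lemma: 2 * 13 = 26.
A tree on 12 vertices has 11 edges. This graph has 13 edges (2 extra). Not a tree.
Diameter (longest shortest path) = 5.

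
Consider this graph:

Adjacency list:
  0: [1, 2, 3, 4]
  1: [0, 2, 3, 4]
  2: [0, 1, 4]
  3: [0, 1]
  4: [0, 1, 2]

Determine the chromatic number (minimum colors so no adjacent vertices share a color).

The graph has a maximum clique of size 4 (lower bound on chromatic number).
A valid 4-coloring: {0: 0, 1: 1, 2: 2, 3: 2, 4: 3}.
Chromatic number = 4.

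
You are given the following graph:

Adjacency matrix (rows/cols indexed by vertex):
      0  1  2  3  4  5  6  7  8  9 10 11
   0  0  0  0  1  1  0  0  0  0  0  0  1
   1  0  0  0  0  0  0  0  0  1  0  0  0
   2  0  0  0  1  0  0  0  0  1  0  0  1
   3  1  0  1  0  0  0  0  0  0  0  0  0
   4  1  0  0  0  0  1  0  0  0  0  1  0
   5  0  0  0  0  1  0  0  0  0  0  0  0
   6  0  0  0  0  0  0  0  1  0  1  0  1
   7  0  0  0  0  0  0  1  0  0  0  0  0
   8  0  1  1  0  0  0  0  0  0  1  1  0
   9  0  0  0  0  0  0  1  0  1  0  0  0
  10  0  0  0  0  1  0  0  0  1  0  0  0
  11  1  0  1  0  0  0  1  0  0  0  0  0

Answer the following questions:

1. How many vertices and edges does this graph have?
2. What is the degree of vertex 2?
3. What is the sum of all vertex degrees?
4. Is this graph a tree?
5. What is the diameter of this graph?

Count: 12 vertices, 14 edges.
Vertex 2 has neighbors [3, 8, 11], degree = 3.
Handshaking lemma: 2 * 14 = 28.
A tree on 12 vertices has 11 edges. This graph has 14 edges (3 extra). Not a tree.
Diameter (longest shortest path) = 5.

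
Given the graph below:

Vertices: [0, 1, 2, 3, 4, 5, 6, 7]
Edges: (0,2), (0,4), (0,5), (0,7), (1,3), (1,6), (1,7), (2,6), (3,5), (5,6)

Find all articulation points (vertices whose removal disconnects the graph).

An articulation point is a vertex whose removal disconnects the graph.
Articulation points: [0]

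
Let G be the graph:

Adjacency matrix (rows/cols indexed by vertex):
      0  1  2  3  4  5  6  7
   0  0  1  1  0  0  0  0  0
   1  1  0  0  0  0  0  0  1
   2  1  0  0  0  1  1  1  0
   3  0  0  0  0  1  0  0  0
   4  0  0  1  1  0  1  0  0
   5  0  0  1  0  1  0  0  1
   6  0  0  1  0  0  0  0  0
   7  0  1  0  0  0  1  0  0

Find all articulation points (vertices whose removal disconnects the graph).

An articulation point is a vertex whose removal disconnects the graph.
Articulation points: [2, 4]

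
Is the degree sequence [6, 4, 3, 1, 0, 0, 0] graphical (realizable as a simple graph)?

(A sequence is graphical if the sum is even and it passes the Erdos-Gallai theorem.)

Sum of degrees = 14. Sum is even but fails Erdos-Gallai. The sequence is NOT graphical.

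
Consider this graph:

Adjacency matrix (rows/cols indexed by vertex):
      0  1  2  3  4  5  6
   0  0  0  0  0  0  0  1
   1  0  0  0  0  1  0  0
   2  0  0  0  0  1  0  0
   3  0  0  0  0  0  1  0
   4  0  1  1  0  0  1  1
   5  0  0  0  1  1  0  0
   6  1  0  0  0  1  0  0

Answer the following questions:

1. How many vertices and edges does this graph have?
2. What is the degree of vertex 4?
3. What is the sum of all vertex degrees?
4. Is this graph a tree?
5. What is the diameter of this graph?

Count: 7 vertices, 6 edges.
Vertex 4 has neighbors [1, 2, 5, 6], degree = 4.
Handshaking lemma: 2 * 6 = 12.
A graph is a tree iff it is connected and has exactly n-1 edges. This graph is connected (all 7 vertices in one component) and has 7-1 = 6 edges. It is a tree.
Diameter (longest shortest path) = 4.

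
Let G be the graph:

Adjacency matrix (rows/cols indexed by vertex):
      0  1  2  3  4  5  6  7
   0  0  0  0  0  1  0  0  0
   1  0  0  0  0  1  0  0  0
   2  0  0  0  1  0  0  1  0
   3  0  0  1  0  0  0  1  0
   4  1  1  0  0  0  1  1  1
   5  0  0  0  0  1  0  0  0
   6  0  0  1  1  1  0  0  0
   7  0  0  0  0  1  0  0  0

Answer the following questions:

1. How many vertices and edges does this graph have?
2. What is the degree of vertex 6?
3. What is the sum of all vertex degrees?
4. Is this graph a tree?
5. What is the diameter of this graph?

Count: 8 vertices, 8 edges.
Vertex 6 has neighbors [2, 3, 4], degree = 3.
Handshaking lemma: 2 * 8 = 16.
A tree on 8 vertices has 7 edges. This graph has 8 edges (1 extra). Not a tree.
Diameter (longest shortest path) = 3.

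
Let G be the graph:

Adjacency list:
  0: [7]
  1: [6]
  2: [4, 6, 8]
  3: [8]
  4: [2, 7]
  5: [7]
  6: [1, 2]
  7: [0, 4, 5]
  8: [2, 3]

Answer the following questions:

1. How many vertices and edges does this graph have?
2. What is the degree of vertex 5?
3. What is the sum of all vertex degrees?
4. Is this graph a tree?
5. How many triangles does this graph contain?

Count: 9 vertices, 8 edges.
Vertex 5 has neighbors [7], degree = 1.
Handshaking lemma: 2 * 8 = 16.
A graph is a tree iff it is connected and has exactly n-1 edges. This graph is connected (all 9 vertices in one component) and has 9-1 = 8 edges. It is a tree.
Number of triangles = 0.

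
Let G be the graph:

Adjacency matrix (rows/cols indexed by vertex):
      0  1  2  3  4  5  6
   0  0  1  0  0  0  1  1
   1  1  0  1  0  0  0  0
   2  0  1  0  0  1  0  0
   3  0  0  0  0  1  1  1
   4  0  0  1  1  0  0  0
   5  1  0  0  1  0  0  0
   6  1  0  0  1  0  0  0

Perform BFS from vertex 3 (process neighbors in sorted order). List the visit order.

BFS from vertex 3 (neighbors processed in ascending order):
Visit order: 3, 4, 5, 6, 2, 0, 1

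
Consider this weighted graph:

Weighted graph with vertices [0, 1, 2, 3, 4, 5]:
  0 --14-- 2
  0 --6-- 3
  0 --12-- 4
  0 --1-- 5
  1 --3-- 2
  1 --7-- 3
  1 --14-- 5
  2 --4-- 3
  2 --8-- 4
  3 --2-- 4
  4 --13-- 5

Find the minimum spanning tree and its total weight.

Applying Kruskal's algorithm (sort edges by weight, add if no cycle):
  Add (0,5) w=1
  Add (3,4) w=2
  Add (1,2) w=3
  Add (2,3) w=4
  Add (0,3) w=6
  Skip (1,3) w=7 (creates cycle)
  Skip (2,4) w=8 (creates cycle)
  Skip (0,4) w=12 (creates cycle)
  Skip (4,5) w=13 (creates cycle)
  Skip (0,2) w=14 (creates cycle)
  Skip (1,5) w=14 (creates cycle)
MST weight = 16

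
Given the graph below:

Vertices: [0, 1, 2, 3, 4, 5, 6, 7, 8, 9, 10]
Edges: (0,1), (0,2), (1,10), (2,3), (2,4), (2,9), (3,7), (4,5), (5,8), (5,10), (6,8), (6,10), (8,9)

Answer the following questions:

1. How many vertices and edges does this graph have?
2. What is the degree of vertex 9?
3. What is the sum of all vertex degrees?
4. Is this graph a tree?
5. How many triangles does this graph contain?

Count: 11 vertices, 13 edges.
Vertex 9 has neighbors [2, 8], degree = 2.
Handshaking lemma: 2 * 13 = 26.
A tree on 11 vertices has 10 edges. This graph has 13 edges (3 extra). Not a tree.
Number of triangles = 0.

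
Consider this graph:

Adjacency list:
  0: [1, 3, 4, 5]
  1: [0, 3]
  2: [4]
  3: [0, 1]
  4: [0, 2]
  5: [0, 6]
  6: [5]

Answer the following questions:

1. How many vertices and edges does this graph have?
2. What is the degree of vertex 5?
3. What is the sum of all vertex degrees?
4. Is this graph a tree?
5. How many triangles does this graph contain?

Count: 7 vertices, 7 edges.
Vertex 5 has neighbors [0, 6], degree = 2.
Handshaking lemma: 2 * 7 = 14.
A tree on 7 vertices has 6 edges. This graph has 7 edges (1 extra). Not a tree.
Number of triangles = 1.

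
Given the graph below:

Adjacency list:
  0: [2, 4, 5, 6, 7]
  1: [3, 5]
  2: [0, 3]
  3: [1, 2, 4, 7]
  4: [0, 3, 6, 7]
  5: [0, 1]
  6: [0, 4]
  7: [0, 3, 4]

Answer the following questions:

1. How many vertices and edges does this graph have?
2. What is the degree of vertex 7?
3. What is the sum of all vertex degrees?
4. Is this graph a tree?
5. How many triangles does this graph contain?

Count: 8 vertices, 12 edges.
Vertex 7 has neighbors [0, 3, 4], degree = 3.
Handshaking lemma: 2 * 12 = 24.
A tree on 8 vertices has 7 edges. This graph has 12 edges (5 extra). Not a tree.
Number of triangles = 3.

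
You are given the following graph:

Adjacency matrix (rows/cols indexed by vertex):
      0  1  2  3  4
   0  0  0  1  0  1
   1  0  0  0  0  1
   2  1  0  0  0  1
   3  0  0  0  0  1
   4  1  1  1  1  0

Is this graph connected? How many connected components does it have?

Checking connectivity: the graph has 1 connected component(s).
All vertices are reachable from each other. The graph IS connected.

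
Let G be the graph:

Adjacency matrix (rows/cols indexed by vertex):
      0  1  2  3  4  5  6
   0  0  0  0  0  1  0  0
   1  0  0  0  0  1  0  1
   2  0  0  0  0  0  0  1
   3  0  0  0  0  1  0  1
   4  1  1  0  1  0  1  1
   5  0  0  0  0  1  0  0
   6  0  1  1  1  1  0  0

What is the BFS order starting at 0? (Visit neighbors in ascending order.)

BFS from vertex 0 (neighbors processed in ascending order):
Visit order: 0, 4, 1, 3, 5, 6, 2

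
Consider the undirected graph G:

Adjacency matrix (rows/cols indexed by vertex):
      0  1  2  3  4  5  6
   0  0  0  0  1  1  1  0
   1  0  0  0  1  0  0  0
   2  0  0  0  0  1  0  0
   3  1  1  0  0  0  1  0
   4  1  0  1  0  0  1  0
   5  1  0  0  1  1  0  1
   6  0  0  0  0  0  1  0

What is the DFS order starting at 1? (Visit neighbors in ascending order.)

DFS from vertex 1 (neighbors processed in ascending order):
Visit order: 1, 3, 0, 4, 2, 5, 6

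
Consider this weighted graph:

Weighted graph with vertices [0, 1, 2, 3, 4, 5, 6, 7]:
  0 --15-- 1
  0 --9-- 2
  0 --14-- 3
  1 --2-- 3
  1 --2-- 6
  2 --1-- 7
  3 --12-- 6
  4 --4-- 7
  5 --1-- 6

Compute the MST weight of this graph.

Applying Kruskal's algorithm (sort edges by weight, add if no cycle):
  Add (2,7) w=1
  Add (5,6) w=1
  Add (1,3) w=2
  Add (1,6) w=2
  Add (4,7) w=4
  Add (0,2) w=9
  Skip (3,6) w=12 (creates cycle)
  Add (0,3) w=14
  Skip (0,1) w=15 (creates cycle)
MST weight = 33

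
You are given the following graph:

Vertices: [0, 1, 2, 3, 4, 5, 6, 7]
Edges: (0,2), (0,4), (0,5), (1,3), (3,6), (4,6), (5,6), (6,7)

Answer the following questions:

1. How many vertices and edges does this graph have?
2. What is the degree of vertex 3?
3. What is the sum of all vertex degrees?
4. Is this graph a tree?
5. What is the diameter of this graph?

Count: 8 vertices, 8 edges.
Vertex 3 has neighbors [1, 6], degree = 2.
Handshaking lemma: 2 * 8 = 16.
A tree on 8 vertices has 7 edges. This graph has 8 edges (1 extra). Not a tree.
Diameter (longest shortest path) = 5.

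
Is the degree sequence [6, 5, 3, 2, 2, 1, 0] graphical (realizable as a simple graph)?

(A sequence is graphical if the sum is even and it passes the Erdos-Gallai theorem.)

Sum of degrees = 19. Sum is odd, so the sequence is NOT graphical.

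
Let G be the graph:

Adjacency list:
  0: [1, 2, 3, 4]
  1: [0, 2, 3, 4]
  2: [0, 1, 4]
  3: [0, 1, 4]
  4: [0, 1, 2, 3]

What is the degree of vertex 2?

Vertex 2 has neighbors [0, 1, 4], so deg(2) = 3.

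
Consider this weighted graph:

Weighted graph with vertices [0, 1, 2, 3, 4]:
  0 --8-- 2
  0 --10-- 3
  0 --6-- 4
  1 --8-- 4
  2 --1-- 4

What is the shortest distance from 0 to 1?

Using Dijkstra's algorithm from vertex 0:
Shortest path: 0 -> 4 -> 1
Total weight: 6 + 8 = 14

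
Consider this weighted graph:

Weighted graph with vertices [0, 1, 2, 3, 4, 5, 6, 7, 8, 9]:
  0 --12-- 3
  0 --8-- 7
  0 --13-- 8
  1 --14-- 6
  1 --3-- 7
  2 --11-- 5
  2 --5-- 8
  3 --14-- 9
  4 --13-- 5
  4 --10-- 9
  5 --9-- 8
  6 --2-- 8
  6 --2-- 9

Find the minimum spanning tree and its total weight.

Applying Kruskal's algorithm (sort edges by weight, add if no cycle):
  Add (6,8) w=2
  Add (6,9) w=2
  Add (1,7) w=3
  Add (2,8) w=5
  Add (0,7) w=8
  Add (5,8) w=9
  Add (4,9) w=10
  Skip (2,5) w=11 (creates cycle)
  Add (0,3) w=12
  Add (0,8) w=13
  Skip (4,5) w=13 (creates cycle)
  Skip (1,6) w=14 (creates cycle)
  Skip (3,9) w=14 (creates cycle)
MST weight = 64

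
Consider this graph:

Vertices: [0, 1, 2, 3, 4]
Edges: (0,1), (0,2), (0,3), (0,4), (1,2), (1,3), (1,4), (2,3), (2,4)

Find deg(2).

Vertex 2 has neighbors [0, 1, 3, 4], so deg(2) = 4.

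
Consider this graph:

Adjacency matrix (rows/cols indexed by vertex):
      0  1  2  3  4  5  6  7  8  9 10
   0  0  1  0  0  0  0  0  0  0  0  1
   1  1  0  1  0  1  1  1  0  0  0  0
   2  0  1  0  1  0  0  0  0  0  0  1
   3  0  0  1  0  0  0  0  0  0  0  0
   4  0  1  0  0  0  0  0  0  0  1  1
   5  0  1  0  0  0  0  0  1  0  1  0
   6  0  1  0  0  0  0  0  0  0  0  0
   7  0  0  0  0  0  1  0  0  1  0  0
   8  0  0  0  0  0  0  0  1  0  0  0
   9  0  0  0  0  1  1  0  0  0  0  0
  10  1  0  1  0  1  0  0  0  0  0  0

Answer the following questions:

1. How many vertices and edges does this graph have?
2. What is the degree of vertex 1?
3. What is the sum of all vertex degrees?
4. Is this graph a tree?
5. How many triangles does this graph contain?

Count: 11 vertices, 13 edges.
Vertex 1 has neighbors [0, 2, 4, 5, 6], degree = 5.
Handshaking lemma: 2 * 13 = 26.
A tree on 11 vertices has 10 edges. This graph has 13 edges (3 extra). Not a tree.
Number of triangles = 0.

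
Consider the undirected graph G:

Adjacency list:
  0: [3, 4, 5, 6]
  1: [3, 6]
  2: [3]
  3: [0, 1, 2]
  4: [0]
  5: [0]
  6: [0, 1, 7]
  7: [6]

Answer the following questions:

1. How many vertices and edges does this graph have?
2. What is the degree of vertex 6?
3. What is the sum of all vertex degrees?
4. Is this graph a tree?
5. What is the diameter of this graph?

Count: 8 vertices, 8 edges.
Vertex 6 has neighbors [0, 1, 7], degree = 3.
Handshaking lemma: 2 * 8 = 16.
A tree on 8 vertices has 7 edges. This graph has 8 edges (1 extra). Not a tree.
Diameter (longest shortest path) = 4.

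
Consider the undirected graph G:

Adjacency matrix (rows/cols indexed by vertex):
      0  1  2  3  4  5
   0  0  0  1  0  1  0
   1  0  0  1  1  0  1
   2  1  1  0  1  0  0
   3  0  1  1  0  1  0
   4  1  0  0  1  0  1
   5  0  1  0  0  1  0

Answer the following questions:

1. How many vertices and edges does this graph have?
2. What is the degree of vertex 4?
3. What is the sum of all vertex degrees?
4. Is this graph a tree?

Count: 6 vertices, 8 edges.
Vertex 4 has neighbors [0, 3, 5], degree = 3.
Handshaking lemma: 2 * 8 = 16.
A tree on 6 vertices has 5 edges. This graph has 8 edges (3 extra). Not a tree.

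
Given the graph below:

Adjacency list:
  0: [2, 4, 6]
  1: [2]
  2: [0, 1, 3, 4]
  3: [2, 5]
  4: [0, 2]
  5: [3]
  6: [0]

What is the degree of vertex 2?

Vertex 2 has neighbors [0, 1, 3, 4], so deg(2) = 4.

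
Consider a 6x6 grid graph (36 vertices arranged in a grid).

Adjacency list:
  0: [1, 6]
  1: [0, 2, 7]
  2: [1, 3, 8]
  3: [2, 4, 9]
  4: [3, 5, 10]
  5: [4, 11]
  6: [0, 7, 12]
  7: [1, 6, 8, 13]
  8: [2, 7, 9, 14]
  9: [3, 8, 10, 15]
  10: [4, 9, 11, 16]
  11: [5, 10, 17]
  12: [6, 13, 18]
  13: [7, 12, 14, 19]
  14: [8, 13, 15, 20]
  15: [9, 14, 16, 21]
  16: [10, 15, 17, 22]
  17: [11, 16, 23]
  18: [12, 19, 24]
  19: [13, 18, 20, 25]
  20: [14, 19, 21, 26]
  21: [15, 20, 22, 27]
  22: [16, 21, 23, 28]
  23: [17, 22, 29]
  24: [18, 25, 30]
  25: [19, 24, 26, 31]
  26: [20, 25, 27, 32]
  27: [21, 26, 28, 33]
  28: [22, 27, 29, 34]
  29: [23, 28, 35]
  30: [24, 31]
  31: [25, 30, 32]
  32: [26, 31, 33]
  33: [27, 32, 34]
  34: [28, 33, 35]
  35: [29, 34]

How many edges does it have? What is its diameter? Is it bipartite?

A 6x6 grid has 30 vertical edges and 30 horizontal edges.
Total edges = 30 + 30 = 60.
Diameter = (6-1) + (6-1) = 10 (corner to opposite corner).
Grid graphs are bipartite (checkerboard coloring).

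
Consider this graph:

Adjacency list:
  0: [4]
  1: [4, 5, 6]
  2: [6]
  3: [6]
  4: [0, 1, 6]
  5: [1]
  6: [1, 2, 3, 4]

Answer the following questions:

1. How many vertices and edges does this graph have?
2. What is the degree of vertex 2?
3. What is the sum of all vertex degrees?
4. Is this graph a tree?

Count: 7 vertices, 7 edges.
Vertex 2 has neighbors [6], degree = 1.
Handshaking lemma: 2 * 7 = 14.
A tree on 7 vertices has 6 edges. This graph has 7 edges (1 extra). Not a tree.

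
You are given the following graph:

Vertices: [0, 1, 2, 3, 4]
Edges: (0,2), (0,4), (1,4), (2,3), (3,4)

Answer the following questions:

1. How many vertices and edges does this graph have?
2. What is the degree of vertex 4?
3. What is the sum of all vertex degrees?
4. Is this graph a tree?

Count: 5 vertices, 5 edges.
Vertex 4 has neighbors [0, 1, 3], degree = 3.
Handshaking lemma: 2 * 5 = 10.
A tree on 5 vertices has 4 edges. This graph has 5 edges (1 extra). Not a tree.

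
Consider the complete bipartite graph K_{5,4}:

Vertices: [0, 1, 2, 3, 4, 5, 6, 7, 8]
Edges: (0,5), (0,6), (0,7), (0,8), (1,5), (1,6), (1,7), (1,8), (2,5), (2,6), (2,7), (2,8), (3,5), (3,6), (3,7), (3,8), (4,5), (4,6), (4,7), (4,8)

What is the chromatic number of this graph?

K_{5,4} is bipartite: vertices split into two independent sets of size 5 and 4.
Color one set 0, the other 1. No adjacent vertices share a color.
Chromatic number = 2.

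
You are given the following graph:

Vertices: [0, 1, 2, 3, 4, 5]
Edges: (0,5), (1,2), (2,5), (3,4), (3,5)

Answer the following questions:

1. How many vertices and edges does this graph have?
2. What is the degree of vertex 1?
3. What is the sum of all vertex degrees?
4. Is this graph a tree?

Count: 6 vertices, 5 edges.
Vertex 1 has neighbors [2], degree = 1.
Handshaking lemma: 2 * 5 = 10.
A graph is a tree iff it is connected and has exactly n-1 edges. This graph is connected (all 6 vertices in one component) and has 6-1 = 5 edges. It is a tree.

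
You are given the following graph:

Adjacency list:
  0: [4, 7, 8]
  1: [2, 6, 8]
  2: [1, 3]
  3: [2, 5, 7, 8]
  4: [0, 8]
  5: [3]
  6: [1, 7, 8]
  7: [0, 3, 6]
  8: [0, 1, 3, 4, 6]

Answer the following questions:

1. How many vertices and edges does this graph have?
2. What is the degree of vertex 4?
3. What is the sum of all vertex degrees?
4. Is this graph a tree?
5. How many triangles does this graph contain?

Count: 9 vertices, 13 edges.
Vertex 4 has neighbors [0, 8], degree = 2.
Handshaking lemma: 2 * 13 = 26.
A tree on 9 vertices has 8 edges. This graph has 13 edges (5 extra). Not a tree.
Number of triangles = 2.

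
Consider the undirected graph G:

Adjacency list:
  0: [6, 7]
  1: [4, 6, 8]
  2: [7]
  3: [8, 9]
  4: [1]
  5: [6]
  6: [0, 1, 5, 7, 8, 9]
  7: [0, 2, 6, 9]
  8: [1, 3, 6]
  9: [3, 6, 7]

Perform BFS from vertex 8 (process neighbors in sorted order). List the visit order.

BFS from vertex 8 (neighbors processed in ascending order):
Visit order: 8, 1, 3, 6, 4, 9, 0, 5, 7, 2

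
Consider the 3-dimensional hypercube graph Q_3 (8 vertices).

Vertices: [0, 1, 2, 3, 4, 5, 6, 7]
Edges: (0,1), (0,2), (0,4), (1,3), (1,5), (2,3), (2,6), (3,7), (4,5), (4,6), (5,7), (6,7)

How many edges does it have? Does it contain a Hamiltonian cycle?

Q_3 has 8 * 3 / 2 = 12 edges.
Q_3 (d >= 2) always has a Hamiltonian cycle: a 3-bit cyclic Gray code visits every vertex exactly once and returns to the start.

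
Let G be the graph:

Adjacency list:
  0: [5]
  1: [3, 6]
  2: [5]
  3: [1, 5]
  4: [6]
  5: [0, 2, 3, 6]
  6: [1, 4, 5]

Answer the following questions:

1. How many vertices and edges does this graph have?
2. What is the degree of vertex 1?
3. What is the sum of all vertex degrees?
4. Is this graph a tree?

Count: 7 vertices, 7 edges.
Vertex 1 has neighbors [3, 6], degree = 2.
Handshaking lemma: 2 * 7 = 14.
A tree on 7 vertices has 6 edges. This graph has 7 edges (1 extra). Not a tree.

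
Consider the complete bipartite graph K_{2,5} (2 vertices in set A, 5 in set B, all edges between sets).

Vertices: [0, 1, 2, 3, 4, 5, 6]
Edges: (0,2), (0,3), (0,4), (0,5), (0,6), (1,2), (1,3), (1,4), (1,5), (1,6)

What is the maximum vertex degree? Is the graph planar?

Set-A vertices have degree 5; set-B vertices have degree 2. Maximum degree = max(2,5) = 5.
min(2,5) <= 2, so K_{2,5} avoids a K_{3,3} subdivision and is planar.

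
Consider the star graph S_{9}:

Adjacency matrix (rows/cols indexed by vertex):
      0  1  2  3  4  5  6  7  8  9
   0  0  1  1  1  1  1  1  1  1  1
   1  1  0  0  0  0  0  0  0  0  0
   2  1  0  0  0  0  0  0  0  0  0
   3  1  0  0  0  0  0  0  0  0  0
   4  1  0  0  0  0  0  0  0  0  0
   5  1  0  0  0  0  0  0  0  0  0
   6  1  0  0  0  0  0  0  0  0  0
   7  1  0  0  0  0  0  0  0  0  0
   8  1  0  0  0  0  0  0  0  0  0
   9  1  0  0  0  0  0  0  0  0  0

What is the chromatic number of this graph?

S_{9} has one hub adjacent to 9 leaves; leaves are pairwise non-adjacent.
Color the hub 0 and every leaf 1.
Chromatic number = 2.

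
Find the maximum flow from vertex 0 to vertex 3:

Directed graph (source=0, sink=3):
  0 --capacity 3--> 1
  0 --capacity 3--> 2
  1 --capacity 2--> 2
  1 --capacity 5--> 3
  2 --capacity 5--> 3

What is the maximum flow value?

Computing max flow:
  Flow on (0->1): 3/3
  Flow on (0->2): 3/3
  Flow on (1->3): 3/5
  Flow on (2->3): 3/5
Maximum flow = 6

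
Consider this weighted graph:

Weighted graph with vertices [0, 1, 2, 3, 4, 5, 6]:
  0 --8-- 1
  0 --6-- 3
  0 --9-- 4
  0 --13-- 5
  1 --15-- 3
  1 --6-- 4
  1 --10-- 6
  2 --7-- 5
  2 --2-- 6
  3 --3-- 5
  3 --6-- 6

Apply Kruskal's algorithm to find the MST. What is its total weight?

Applying Kruskal's algorithm (sort edges by weight, add if no cycle):
  Add (2,6) w=2
  Add (3,5) w=3
  Add (0,3) w=6
  Add (1,4) w=6
  Add (3,6) w=6
  Skip (2,5) w=7 (creates cycle)
  Add (0,1) w=8
  Skip (0,4) w=9 (creates cycle)
  Skip (1,6) w=10 (creates cycle)
  Skip (0,5) w=13 (creates cycle)
  Skip (1,3) w=15 (creates cycle)
MST weight = 31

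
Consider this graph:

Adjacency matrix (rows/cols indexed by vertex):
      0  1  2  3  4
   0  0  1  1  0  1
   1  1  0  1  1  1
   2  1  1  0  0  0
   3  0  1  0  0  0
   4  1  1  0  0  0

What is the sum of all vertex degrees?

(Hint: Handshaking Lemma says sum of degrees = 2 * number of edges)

Count edges: 6 edges.
By Handshaking Lemma: sum of degrees = 2 * 6 = 12.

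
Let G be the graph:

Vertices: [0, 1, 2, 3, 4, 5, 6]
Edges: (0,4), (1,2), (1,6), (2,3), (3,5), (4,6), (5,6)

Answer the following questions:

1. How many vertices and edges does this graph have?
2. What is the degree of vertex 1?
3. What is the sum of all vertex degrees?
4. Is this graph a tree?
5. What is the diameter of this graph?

Count: 7 vertices, 7 edges.
Vertex 1 has neighbors [2, 6], degree = 2.
Handshaking lemma: 2 * 7 = 14.
A tree on 7 vertices has 6 edges. This graph has 7 edges (1 extra). Not a tree.
Diameter (longest shortest path) = 4.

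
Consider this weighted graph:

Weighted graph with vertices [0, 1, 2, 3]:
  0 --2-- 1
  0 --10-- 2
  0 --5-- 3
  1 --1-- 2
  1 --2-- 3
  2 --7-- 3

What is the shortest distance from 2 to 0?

Using Dijkstra's algorithm from vertex 2:
Shortest path: 2 -> 1 -> 0
Total weight: 1 + 2 = 3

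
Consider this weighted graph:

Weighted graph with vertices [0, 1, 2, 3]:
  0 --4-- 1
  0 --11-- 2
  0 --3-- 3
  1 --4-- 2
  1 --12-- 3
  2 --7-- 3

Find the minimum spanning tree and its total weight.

Applying Kruskal's algorithm (sort edges by weight, add if no cycle):
  Add (0,3) w=3
  Add (0,1) w=4
  Add (1,2) w=4
  Skip (2,3) w=7 (creates cycle)
  Skip (0,2) w=11 (creates cycle)
  Skip (1,3) w=12 (creates cycle)
MST weight = 11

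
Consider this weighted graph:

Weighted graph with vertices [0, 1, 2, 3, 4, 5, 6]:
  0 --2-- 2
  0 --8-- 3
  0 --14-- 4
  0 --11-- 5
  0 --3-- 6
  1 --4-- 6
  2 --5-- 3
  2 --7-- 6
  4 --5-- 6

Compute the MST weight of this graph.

Applying Kruskal's algorithm (sort edges by weight, add if no cycle):
  Add (0,2) w=2
  Add (0,6) w=3
  Add (1,6) w=4
  Add (2,3) w=5
  Add (4,6) w=5
  Skip (2,6) w=7 (creates cycle)
  Skip (0,3) w=8 (creates cycle)
  Add (0,5) w=11
  Skip (0,4) w=14 (creates cycle)
MST weight = 30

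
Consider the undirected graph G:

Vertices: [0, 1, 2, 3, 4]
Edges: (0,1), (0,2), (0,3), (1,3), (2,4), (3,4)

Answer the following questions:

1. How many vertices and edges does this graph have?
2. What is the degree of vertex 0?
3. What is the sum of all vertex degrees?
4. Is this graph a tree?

Count: 5 vertices, 6 edges.
Vertex 0 has neighbors [1, 2, 3], degree = 3.
Handshaking lemma: 2 * 6 = 12.
A tree on 5 vertices has 4 edges. This graph has 6 edges (2 extra). Not a tree.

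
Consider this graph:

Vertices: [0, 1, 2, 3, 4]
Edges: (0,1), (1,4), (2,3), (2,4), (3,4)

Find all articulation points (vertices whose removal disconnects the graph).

An articulation point is a vertex whose removal disconnects the graph.
Articulation points: [1, 4]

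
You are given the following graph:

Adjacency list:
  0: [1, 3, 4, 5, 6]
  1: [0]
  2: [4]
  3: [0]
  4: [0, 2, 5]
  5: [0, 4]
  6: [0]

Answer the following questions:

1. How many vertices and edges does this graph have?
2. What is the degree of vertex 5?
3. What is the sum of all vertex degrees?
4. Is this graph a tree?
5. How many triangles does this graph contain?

Count: 7 vertices, 7 edges.
Vertex 5 has neighbors [0, 4], degree = 2.
Handshaking lemma: 2 * 7 = 14.
A tree on 7 vertices has 6 edges. This graph has 7 edges (1 extra). Not a tree.
Number of triangles = 1.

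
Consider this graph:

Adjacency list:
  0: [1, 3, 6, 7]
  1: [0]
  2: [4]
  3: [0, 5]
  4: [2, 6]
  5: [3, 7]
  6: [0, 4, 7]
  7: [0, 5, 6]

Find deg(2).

Vertex 2 has neighbors [4], so deg(2) = 1.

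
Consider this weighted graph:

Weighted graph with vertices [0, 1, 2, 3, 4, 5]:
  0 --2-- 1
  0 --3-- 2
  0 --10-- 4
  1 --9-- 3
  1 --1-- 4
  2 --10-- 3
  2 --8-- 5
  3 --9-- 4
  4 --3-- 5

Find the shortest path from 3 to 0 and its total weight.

Using Dijkstra's algorithm from vertex 3:
Shortest path: 3 -> 1 -> 0
Total weight: 9 + 2 = 11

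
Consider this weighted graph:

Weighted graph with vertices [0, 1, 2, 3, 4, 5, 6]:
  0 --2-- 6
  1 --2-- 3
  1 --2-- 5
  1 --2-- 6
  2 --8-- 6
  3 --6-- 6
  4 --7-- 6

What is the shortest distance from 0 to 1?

Using Dijkstra's algorithm from vertex 0:
Shortest path: 0 -> 6 -> 1
Total weight: 2 + 2 = 4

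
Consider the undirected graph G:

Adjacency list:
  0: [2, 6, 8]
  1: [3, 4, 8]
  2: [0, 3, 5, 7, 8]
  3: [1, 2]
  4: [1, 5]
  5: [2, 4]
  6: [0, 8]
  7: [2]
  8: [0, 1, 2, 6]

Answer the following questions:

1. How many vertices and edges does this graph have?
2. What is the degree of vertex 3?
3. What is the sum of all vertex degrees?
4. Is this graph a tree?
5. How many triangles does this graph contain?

Count: 9 vertices, 12 edges.
Vertex 3 has neighbors [1, 2], degree = 2.
Handshaking lemma: 2 * 12 = 24.
A tree on 9 vertices has 8 edges. This graph has 12 edges (4 extra). Not a tree.
Number of triangles = 2.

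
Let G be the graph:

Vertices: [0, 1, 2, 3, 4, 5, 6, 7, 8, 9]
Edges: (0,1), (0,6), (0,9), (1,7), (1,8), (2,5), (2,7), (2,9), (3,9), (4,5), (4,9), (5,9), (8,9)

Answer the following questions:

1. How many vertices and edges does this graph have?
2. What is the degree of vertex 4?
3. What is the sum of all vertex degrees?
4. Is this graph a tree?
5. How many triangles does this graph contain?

Count: 10 vertices, 13 edges.
Vertex 4 has neighbors [5, 9], degree = 2.
Handshaking lemma: 2 * 13 = 26.
A tree on 10 vertices has 9 edges. This graph has 13 edges (4 extra). Not a tree.
Number of triangles = 2.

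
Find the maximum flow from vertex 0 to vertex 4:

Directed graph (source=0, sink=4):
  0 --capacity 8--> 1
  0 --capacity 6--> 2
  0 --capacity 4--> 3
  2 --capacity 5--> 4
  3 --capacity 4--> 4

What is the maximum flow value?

Computing max flow:
  Flow on (0->2): 5/6
  Flow on (0->3): 4/4
  Flow on (2->4): 5/5
  Flow on (3->4): 4/4
Maximum flow = 9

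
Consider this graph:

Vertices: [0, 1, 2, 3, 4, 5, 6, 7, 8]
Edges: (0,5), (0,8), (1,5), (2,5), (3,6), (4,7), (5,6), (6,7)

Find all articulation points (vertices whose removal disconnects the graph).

An articulation point is a vertex whose removal disconnects the graph.
Articulation points: [0, 5, 6, 7]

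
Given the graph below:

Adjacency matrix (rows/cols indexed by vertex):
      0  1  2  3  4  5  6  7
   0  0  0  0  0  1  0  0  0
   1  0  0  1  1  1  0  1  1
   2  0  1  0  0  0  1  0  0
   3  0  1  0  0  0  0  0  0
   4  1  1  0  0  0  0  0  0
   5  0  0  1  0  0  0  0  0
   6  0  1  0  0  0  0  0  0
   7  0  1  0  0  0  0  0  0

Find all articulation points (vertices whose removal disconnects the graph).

An articulation point is a vertex whose removal disconnects the graph.
Articulation points: [1, 2, 4]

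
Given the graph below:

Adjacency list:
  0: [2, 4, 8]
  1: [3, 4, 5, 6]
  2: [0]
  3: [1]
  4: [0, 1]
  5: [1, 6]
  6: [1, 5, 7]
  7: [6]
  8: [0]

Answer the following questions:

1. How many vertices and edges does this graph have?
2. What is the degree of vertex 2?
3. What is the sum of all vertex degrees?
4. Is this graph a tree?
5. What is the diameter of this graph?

Count: 9 vertices, 9 edges.
Vertex 2 has neighbors [0], degree = 1.
Handshaking lemma: 2 * 9 = 18.
A tree on 9 vertices has 8 edges. This graph has 9 edges (1 extra). Not a tree.
Diameter (longest shortest path) = 5.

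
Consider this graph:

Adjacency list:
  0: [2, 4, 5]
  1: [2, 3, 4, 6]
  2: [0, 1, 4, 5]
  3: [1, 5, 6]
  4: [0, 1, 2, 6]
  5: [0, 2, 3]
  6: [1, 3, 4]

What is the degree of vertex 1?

Vertex 1 has neighbors [2, 3, 4, 6], so deg(1) = 4.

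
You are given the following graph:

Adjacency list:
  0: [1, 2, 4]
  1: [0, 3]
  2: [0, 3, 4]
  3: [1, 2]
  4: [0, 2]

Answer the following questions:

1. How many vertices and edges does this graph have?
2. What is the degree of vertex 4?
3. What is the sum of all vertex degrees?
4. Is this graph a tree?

Count: 5 vertices, 6 edges.
Vertex 4 has neighbors [0, 2], degree = 2.
Handshaking lemma: 2 * 6 = 12.
A tree on 5 vertices has 4 edges. This graph has 6 edges (2 extra). Not a tree.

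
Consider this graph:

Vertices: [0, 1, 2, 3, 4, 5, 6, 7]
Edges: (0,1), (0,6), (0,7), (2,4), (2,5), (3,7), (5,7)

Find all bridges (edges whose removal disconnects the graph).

A bridge is an edge whose removal increases the number of connected components.
Bridges found: (0,1), (0,6), (0,7), (2,4), (2,5), (3,7), (5,7)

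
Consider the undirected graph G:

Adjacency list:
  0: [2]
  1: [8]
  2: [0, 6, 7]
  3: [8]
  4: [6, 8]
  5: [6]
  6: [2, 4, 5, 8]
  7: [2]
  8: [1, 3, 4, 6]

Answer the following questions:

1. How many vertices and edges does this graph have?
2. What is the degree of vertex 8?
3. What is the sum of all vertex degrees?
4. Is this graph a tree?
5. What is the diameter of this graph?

Count: 9 vertices, 9 edges.
Vertex 8 has neighbors [1, 3, 4, 6], degree = 4.
Handshaking lemma: 2 * 9 = 18.
A tree on 9 vertices has 8 edges. This graph has 9 edges (1 extra). Not a tree.
Diameter (longest shortest path) = 4.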